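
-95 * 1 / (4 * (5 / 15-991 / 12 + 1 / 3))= 285 / 983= 0.29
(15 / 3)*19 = 95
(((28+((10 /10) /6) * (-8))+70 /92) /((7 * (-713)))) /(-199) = 3785 /137062842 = 0.00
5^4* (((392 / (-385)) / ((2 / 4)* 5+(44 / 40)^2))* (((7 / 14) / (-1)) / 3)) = 50000 / 1749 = 28.59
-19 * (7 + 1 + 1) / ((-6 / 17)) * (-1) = -969 / 2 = -484.50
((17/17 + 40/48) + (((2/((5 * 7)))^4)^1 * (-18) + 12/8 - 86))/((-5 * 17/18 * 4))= 558233796/127553125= 4.38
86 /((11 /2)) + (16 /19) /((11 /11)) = 3444 /209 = 16.48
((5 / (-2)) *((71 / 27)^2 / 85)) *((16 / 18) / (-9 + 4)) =0.04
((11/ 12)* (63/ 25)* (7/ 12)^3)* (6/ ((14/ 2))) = 3773/ 9600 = 0.39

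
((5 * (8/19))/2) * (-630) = -12600/19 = -663.16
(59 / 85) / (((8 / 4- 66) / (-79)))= 4661 / 5440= 0.86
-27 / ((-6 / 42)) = 189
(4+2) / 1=6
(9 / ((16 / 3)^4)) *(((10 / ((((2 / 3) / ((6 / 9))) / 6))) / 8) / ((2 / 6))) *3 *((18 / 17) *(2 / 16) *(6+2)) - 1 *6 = -5798937 / 1114112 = -5.20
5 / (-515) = -1 / 103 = -0.01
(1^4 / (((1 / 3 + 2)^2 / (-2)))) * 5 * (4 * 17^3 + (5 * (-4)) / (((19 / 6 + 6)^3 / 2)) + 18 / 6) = -36100.93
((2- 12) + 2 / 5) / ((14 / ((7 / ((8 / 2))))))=-6 / 5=-1.20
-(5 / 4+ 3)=-17 / 4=-4.25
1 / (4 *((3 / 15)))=1.25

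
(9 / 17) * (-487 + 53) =-3906 / 17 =-229.76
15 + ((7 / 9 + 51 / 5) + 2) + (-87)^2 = 7596.98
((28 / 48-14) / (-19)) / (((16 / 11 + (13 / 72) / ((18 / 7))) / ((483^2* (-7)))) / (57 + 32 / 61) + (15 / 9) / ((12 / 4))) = 1.27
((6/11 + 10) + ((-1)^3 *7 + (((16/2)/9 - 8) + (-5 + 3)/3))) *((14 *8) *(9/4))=-11732/11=-1066.55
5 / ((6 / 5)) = 25 / 6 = 4.17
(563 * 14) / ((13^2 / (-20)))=-157640 / 169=-932.78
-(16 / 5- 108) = 524 / 5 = 104.80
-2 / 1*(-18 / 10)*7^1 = 126 / 5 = 25.20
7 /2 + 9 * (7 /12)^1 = 35 /4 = 8.75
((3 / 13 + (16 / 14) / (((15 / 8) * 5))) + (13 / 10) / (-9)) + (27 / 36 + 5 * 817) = 334639979 / 81900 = 4085.96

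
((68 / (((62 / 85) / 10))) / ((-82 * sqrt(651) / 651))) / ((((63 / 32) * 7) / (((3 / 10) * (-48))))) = 739840 * sqrt(651) / 62279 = 303.10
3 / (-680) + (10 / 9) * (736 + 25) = 845.55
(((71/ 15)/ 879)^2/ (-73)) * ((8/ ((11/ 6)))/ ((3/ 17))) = -1371152/ 139596912675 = -0.00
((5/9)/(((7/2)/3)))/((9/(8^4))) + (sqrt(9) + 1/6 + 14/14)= 83495/378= 220.89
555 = 555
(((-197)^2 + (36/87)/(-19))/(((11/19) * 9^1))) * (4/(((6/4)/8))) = 124414528/783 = 158894.67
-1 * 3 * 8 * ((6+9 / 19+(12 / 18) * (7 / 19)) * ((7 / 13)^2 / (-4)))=37534 / 3211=11.69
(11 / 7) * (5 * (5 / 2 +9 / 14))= 24.69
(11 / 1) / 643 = 11 / 643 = 0.02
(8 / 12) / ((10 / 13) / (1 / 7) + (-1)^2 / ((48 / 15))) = 416 / 3555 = 0.12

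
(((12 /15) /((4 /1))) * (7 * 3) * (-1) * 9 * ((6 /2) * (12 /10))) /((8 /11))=-18711 /100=-187.11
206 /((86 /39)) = 4017 /43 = 93.42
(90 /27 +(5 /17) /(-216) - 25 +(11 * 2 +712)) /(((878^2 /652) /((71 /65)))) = 30271299359 /45998648280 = 0.66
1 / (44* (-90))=-1 / 3960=-0.00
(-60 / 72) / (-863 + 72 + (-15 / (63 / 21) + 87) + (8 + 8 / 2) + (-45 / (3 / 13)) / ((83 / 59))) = 415 / 416136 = 0.00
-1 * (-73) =73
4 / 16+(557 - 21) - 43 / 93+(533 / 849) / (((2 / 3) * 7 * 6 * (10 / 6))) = 987122417 / 1842330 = 535.80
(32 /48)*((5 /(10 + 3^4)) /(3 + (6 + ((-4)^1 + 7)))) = 5 /1638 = 0.00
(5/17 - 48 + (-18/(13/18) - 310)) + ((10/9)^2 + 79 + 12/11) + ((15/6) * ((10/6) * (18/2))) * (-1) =-133428265/393822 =-338.80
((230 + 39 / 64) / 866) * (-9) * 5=-664155 / 55424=-11.98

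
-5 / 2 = -2.50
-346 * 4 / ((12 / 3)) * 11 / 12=-1903 / 6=-317.17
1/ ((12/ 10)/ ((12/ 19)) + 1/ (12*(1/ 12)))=10/ 29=0.34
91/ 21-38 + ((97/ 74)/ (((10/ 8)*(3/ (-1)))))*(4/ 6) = -56443/ 1665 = -33.90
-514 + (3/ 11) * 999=-2657/ 11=-241.55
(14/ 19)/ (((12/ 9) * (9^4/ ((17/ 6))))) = 119/ 498636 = 0.00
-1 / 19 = -0.05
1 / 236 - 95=-22419 / 236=-95.00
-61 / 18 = -3.39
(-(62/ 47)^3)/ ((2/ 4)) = -476656/ 103823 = -4.59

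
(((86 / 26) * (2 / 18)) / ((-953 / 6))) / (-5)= 86 / 185835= 0.00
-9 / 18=-1 / 2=-0.50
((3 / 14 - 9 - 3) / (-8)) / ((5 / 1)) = 33 / 112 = 0.29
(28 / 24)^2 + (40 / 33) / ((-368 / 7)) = 12187 / 9108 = 1.34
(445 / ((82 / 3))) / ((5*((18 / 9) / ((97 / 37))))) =25899 / 6068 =4.27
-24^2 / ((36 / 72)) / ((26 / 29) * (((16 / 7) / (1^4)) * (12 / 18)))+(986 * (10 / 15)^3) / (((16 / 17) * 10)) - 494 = -4584727 / 3510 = -1306.19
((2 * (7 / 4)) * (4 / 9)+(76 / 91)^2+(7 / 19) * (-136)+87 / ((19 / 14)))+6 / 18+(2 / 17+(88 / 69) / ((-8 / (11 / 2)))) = 922437211 / 58281678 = 15.83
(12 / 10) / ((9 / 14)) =28 / 15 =1.87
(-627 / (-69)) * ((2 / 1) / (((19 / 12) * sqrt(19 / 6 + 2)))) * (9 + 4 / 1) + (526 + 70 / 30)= 3432 * sqrt(186) / 713 + 1585 / 3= 593.98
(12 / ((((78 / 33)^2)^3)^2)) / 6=3138428376721 / 47714478330841088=0.00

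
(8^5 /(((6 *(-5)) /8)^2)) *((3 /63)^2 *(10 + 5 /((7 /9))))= 12058624 /138915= 86.81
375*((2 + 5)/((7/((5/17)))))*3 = 5625/17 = 330.88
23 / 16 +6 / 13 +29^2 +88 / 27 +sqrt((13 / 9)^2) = 4760137 / 5616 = 847.60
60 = 60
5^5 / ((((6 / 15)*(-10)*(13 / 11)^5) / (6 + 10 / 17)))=-2232.57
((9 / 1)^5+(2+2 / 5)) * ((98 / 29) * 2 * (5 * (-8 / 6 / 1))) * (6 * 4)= -1851851904 / 29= -63856962.21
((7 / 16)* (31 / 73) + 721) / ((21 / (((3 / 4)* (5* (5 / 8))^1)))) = 3008375 / 37376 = 80.49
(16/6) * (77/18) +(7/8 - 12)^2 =233579/1728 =135.17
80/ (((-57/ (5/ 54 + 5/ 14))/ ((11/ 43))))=-74800/ 463239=-0.16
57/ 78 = 19/ 26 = 0.73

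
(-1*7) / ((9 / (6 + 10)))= -12.44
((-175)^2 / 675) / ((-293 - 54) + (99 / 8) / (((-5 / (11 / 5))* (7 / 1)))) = -1715000 / 13146003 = -0.13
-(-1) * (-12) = -12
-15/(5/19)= -57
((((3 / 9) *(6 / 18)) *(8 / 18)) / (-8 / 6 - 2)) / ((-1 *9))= 2 / 1215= 0.00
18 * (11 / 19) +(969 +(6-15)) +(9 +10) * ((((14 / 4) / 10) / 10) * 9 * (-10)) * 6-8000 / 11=-242339 / 2090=-115.95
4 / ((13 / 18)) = 72 / 13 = 5.54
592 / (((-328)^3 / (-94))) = 1739 / 1102736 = 0.00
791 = 791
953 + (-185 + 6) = 774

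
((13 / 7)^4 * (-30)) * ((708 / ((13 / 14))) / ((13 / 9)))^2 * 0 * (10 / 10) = 0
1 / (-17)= -1 / 17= -0.06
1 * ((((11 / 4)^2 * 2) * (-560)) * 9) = -76230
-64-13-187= -264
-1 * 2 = -2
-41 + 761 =720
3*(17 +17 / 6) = 119 / 2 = 59.50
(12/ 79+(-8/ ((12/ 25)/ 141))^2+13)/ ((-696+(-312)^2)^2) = 436278539/ 737926036416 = 0.00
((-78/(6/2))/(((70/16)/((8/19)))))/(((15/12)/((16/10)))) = -53248/16625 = -3.20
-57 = -57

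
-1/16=-0.06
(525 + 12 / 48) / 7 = 2101 / 28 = 75.04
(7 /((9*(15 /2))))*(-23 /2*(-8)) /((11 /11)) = 1288 /135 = 9.54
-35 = -35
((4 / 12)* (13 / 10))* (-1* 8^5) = -14199.47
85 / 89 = 0.96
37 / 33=1.12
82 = 82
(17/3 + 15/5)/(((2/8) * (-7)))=-104/21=-4.95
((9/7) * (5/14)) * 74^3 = 9117540/49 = 186072.24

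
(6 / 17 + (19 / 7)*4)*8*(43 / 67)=458896 / 7973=57.56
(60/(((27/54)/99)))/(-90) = -132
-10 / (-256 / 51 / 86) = 10965 / 64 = 171.33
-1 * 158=-158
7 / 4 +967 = 3875 / 4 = 968.75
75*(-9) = -675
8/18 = 4/9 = 0.44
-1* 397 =-397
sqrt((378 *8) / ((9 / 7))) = 28 *sqrt(3) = 48.50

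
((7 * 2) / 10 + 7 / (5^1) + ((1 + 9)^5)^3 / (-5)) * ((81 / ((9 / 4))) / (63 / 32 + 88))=-80027787426188.53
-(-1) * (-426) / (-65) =426 / 65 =6.55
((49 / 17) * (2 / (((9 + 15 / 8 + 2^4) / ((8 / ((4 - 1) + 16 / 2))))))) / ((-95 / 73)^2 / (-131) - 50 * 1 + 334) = 4378476928 / 7970685113655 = 0.00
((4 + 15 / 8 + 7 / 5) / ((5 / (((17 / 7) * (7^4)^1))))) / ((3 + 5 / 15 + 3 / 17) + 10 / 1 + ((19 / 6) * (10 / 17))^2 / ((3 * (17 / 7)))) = 225085002471 / 371052800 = 606.61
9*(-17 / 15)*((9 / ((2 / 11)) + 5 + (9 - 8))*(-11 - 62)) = 413253 / 10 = 41325.30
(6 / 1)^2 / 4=9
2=2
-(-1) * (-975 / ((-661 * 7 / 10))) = 9750 / 4627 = 2.11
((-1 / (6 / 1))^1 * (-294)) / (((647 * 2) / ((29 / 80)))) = 1421 / 103520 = 0.01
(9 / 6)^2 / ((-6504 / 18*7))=-27 / 30352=-0.00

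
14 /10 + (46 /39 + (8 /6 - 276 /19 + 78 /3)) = 57007 /3705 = 15.39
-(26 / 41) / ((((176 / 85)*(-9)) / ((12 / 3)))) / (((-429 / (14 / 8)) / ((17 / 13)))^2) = 1203685 / 310761326304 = 0.00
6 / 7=0.86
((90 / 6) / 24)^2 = 25 / 64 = 0.39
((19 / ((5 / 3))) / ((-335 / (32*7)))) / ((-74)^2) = -3192 / 2293075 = -0.00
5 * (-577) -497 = -3382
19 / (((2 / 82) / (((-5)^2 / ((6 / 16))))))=155800 / 3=51933.33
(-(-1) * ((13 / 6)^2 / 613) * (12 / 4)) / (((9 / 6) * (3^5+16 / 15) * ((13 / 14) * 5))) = 13 / 961797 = 0.00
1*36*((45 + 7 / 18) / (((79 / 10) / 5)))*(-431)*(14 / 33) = -492977800 / 2607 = -189097.74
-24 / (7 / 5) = -120 / 7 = -17.14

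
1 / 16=0.06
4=4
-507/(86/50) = -12675/43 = -294.77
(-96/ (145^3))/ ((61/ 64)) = -0.00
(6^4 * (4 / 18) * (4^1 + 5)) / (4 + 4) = 324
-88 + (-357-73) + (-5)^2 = -493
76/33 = 2.30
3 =3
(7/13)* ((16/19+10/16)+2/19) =1673/1976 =0.85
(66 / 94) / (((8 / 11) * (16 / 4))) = 363 / 1504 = 0.24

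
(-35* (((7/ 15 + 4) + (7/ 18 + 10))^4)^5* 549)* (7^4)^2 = -820050014032469704527378615415876476044394028382752547789704849640959627/ 27017034353459841780000000000000000000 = -30353072928134056085220670000000000.00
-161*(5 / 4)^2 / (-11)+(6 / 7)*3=31343 / 1232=25.44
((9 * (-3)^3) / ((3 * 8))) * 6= -243 / 4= -60.75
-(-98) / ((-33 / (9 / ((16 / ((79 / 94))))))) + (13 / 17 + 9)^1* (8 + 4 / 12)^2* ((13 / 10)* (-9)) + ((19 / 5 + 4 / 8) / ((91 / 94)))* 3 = -506874353243 / 63983920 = -7921.90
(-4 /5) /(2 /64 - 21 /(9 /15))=0.02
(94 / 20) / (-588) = -47 / 5880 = -0.01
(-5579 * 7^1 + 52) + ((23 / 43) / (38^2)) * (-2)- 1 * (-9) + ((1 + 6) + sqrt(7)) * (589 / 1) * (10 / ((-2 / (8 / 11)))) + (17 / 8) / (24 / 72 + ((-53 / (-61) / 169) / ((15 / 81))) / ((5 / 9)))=-104558868926225 / 1937022032- 23560 * sqrt(7) / 11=-59645.90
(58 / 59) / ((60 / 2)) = 29 / 885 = 0.03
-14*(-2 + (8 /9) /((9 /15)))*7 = 1372 /27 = 50.81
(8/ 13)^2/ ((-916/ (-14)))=224/ 38701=0.01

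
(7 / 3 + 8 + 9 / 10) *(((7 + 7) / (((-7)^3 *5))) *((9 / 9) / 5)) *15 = -337 / 1225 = -0.28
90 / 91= 0.99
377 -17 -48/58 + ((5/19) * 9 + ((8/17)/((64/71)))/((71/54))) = 13561089/37468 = 361.94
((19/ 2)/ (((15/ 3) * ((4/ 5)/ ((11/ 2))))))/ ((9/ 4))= 209/ 36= 5.81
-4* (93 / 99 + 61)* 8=-65408 / 33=-1982.06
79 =79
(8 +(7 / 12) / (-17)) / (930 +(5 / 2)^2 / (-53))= 17225 / 2010777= 0.01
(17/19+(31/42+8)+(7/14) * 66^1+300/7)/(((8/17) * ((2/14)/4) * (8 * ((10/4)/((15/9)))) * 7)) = 1159757/19152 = 60.56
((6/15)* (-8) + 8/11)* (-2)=272/55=4.95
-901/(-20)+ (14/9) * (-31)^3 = -8333371/180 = -46296.51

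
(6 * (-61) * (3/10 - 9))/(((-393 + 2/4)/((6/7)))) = -191052/27475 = -6.95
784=784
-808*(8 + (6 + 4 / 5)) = -59792 / 5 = -11958.40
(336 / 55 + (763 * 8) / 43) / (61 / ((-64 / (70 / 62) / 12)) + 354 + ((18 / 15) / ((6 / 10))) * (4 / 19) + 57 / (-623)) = 2055889553536 / 4740658390435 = 0.43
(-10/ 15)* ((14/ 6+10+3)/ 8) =-23/ 18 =-1.28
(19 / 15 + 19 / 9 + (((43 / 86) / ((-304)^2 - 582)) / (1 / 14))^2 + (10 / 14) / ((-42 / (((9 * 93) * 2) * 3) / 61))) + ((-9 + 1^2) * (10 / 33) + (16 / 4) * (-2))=-1067147599089097277 / 204554143650780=-5216.94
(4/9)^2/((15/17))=0.22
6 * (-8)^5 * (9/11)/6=-294912/11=-26810.18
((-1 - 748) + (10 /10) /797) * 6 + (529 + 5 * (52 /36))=-3957.77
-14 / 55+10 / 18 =149 / 495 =0.30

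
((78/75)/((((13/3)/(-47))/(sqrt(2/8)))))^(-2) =625/19881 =0.03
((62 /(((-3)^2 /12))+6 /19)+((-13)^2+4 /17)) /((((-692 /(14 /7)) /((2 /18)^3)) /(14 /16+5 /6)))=-10020359 /5865953904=-0.00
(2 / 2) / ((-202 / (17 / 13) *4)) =-17 / 10504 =-0.00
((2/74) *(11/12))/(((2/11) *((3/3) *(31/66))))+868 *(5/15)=3986377/13764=289.62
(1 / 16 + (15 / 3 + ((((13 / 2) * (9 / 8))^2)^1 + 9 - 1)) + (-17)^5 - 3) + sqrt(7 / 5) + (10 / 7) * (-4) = -2544280129 / 1792 + sqrt(35) / 5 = -1419798.00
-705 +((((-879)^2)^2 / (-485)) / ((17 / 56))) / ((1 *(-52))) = 8357562042909 / 107185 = 77973242.92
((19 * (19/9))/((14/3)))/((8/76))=6859/84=81.65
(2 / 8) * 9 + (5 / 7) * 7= 29 / 4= 7.25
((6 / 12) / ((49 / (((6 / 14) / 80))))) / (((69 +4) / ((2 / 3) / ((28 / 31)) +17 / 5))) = 869 / 280436800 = 0.00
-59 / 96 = -0.61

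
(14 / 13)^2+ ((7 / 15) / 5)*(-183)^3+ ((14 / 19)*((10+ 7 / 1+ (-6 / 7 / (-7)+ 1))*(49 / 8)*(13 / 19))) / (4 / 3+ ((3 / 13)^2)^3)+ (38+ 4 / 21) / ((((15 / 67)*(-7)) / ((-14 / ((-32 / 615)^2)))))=-3362131578417474344401 / 7539510961964800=-445934.97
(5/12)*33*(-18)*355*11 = -1932975/2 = -966487.50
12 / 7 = 1.71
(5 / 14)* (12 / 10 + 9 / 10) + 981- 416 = 2263 / 4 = 565.75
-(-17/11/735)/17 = 1/8085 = 0.00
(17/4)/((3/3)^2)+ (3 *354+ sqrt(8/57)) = 2 *sqrt(114)/57+ 4265/4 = 1066.62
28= 28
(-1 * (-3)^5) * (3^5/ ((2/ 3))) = 177147/ 2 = 88573.50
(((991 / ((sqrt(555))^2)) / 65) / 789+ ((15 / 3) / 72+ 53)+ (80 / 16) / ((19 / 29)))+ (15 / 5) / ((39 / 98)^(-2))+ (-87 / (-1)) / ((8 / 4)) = 120815989941323 / 1154188071400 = 104.68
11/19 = 0.58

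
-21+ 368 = 347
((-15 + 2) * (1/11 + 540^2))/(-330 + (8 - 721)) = 41698813/11473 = 3634.52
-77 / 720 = -0.11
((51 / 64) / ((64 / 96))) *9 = 1377 / 128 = 10.76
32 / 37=0.86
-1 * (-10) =10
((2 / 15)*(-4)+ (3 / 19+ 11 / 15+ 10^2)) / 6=1589 / 95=16.73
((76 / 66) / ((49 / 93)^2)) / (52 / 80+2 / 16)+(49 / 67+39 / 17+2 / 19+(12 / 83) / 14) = 402921205014 / 47439517433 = 8.49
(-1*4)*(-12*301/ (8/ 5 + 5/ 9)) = 650160/ 97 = 6702.68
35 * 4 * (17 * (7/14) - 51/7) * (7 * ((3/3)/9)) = 1190/9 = 132.22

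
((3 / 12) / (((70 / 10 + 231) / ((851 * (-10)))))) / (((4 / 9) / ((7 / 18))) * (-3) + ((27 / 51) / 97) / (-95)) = 39209825 / 15039132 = 2.61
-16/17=-0.94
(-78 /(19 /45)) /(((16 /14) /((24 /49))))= -10530 /133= -79.17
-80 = -80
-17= -17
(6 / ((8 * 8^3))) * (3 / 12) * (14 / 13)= 21 / 53248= 0.00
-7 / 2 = -3.50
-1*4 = -4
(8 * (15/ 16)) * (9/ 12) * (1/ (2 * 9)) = 0.31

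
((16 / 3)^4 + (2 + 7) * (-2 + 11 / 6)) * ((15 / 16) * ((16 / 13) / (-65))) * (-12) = 261658 / 1521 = 172.03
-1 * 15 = -15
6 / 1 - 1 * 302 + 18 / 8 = -1175 / 4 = -293.75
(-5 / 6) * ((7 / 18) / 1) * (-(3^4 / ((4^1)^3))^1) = 105 / 256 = 0.41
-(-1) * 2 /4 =1 /2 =0.50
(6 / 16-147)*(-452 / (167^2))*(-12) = -28.52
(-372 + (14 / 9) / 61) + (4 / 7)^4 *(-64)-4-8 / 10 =-2528198726 / 6590745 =-383.60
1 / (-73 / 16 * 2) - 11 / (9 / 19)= -15329 / 657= -23.33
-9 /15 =-3 /5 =-0.60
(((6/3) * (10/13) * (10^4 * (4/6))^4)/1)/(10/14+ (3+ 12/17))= 190400000000000000000/276939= 687516023384210.96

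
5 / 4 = 1.25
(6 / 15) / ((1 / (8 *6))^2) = 4608 / 5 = 921.60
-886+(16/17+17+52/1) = -13873/17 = -816.06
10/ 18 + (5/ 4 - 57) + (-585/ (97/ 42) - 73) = -1332175/ 3492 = -381.49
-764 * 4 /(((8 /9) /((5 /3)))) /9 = -1910 /3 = -636.67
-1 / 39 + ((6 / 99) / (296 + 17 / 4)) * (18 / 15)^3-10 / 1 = -645665161 / 64403625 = -10.03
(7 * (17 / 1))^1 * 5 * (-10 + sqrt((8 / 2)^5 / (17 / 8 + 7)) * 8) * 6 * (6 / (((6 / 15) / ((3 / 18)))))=-89250 + 4569600 * sqrt(146) / 73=667115.57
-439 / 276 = -1.59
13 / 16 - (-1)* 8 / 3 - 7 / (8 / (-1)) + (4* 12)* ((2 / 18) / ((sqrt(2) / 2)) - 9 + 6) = -6703 / 48 + 16* sqrt(2) / 3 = -132.10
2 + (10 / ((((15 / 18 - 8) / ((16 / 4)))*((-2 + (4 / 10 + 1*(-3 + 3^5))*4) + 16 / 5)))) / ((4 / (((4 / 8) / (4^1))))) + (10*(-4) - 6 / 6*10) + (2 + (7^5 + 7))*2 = 13903910261 / 414004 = 33584.00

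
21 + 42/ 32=357/ 16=22.31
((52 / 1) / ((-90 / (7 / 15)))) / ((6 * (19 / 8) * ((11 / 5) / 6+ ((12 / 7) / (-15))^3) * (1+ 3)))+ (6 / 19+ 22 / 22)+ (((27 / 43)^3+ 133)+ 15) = 149.55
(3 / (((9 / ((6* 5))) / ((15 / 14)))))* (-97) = -1039.29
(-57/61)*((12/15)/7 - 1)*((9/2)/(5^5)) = 0.00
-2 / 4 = -1 / 2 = -0.50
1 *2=2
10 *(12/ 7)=120/ 7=17.14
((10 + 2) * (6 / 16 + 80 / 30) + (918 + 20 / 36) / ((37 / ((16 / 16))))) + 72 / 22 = 64.60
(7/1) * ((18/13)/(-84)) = -3/26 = -0.12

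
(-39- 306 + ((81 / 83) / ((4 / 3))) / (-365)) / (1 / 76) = -794339517 / 30295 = -26220.15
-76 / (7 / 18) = -1368 / 7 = -195.43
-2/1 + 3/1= 1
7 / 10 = 0.70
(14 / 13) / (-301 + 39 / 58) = -812 / 226447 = -0.00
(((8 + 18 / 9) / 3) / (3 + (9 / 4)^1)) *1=40 / 63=0.63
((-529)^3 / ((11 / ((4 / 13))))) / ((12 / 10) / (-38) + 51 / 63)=-5322824.57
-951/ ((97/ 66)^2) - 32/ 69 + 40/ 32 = -1141303703/ 2596884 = -439.49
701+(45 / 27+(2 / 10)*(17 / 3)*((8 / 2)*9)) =743.47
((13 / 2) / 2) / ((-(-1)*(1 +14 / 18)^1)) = 117 / 64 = 1.83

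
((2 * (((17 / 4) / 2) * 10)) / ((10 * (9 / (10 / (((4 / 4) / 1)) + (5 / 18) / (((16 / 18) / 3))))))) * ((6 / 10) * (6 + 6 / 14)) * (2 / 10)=255 / 64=3.98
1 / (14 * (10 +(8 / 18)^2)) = 81 / 11564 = 0.01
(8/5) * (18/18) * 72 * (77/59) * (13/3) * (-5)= -192192/59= -3257.49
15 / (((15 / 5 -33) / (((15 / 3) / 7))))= -5 / 14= -0.36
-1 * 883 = -883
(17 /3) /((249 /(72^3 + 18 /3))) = 2115106 /249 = 8494.40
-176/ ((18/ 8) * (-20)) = 176/ 45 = 3.91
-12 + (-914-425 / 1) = -1351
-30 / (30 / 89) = -89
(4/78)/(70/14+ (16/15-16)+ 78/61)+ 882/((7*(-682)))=-6693671/35104927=-0.19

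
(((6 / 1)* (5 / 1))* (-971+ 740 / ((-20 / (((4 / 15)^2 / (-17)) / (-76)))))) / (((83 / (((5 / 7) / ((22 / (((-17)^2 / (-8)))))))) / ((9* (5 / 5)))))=3598946223 / 971432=3704.78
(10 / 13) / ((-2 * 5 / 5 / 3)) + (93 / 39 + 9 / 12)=103 / 52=1.98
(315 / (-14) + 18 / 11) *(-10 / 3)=765 / 11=69.55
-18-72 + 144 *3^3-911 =2887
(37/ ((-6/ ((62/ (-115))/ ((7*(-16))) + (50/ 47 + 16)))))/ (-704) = 17377679/ 116229120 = 0.15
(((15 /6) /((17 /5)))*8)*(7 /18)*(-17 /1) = -350 /9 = -38.89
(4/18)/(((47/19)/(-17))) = -646/423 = -1.53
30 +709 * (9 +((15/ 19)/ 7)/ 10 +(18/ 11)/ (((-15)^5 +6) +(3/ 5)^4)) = 106119418302753/ 16532093116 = 6418.99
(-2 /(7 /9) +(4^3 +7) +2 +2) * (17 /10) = 8619 /70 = 123.13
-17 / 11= -1.55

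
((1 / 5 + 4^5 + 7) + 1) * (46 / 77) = 237406 / 385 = 616.64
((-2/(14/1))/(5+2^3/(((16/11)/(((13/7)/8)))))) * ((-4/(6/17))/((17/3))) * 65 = 2080/703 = 2.96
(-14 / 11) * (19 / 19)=-14 / 11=-1.27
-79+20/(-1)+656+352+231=1140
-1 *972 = -972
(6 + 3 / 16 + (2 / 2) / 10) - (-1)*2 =663 / 80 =8.29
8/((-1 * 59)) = -8/59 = -0.14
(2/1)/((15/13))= 26/15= 1.73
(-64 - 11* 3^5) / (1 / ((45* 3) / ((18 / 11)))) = -225802.50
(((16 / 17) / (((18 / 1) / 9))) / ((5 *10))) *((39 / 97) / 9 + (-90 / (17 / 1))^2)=9443428 / 35742075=0.26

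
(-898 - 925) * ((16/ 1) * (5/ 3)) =-145840/ 3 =-48613.33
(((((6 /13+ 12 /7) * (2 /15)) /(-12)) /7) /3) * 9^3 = -2673 /3185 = -0.84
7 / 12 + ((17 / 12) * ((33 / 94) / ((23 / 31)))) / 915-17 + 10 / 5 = -114072133 / 7912920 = -14.42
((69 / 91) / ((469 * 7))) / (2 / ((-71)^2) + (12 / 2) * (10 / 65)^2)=4521777 / 2788100882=0.00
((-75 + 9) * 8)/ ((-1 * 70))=264/ 35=7.54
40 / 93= 0.43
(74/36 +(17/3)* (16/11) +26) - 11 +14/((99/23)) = 5653/198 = 28.55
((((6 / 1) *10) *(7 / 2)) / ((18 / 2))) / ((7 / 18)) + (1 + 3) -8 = 56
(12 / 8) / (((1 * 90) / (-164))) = -41 / 15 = -2.73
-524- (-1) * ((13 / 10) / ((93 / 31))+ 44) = -14387 / 30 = -479.57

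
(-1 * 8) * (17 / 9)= -136 / 9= -15.11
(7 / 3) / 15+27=1222 / 45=27.16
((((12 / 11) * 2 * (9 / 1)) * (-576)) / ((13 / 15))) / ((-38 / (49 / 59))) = 45722880 / 160303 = 285.23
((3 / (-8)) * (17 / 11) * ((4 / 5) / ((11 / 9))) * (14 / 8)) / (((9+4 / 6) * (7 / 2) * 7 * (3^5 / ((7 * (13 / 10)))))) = -221 / 2105400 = -0.00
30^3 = 27000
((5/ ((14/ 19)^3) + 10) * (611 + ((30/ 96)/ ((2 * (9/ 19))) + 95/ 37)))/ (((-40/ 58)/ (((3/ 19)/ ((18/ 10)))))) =-1756.74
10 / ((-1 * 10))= -1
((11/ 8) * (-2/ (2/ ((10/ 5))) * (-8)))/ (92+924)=11/ 508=0.02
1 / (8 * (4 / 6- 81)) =-0.00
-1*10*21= -210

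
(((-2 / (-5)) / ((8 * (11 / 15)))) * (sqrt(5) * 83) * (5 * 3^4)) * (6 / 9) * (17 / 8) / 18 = 63495 * sqrt(5) / 352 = 403.35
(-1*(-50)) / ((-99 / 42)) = -700 / 33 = -21.21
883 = 883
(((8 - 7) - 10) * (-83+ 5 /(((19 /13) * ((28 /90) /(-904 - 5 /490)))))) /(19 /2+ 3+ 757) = 117.24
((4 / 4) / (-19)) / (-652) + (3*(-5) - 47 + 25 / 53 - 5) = -66.53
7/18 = 0.39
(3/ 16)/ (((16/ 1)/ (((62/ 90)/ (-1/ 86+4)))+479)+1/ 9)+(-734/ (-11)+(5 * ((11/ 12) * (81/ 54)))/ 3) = 249964737175/ 3621666048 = 69.02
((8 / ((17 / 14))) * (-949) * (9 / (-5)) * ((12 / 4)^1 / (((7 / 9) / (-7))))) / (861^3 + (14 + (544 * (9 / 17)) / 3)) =-25827984 / 54253586735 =-0.00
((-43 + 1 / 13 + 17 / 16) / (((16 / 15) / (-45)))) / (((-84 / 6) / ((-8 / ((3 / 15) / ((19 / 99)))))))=62037375 / 64064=968.37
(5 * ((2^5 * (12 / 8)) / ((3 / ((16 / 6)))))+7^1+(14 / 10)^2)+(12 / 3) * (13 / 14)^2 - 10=792853 / 3675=215.74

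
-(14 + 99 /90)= -151 /10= -15.10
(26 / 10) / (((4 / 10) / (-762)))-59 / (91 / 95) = -456328 / 91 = -5014.59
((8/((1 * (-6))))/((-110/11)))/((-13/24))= -16/65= -0.25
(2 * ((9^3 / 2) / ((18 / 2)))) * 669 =54189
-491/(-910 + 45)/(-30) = -491/25950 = -0.02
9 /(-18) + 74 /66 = 41 /66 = 0.62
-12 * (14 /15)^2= -784 /75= -10.45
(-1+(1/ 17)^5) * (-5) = 7099280/ 1419857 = 5.00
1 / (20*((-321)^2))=0.00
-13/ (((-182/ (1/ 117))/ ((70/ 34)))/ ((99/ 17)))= 55/ 7514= 0.01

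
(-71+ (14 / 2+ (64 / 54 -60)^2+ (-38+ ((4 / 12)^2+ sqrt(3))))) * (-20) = -48949340 / 729 -20 * sqrt(3) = -67180.51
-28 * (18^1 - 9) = -252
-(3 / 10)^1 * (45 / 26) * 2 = -27 / 26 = -1.04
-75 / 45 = -5 / 3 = -1.67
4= 4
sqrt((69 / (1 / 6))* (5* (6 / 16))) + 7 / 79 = 7 / 79 + 3* sqrt(345) / 2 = 27.95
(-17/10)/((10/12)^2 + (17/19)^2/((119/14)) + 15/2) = -110466/538595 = -0.21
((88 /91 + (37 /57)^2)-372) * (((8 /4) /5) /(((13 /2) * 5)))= -438298628 /96089175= -4.56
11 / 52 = 0.21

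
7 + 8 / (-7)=41 / 7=5.86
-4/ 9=-0.44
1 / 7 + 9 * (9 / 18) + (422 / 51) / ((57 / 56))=519803 / 40698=12.77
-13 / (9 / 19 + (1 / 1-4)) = 247 / 48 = 5.15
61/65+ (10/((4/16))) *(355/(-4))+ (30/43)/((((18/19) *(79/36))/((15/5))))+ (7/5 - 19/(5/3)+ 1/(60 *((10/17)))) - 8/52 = -94279679623/26496600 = -3558.18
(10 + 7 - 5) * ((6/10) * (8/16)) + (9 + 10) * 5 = 493/5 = 98.60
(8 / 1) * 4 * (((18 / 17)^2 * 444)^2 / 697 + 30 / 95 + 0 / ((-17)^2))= 12593462745792 / 1106068603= 11385.79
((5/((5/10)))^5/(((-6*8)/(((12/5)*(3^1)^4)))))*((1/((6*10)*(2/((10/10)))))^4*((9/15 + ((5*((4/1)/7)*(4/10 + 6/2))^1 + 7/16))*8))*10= -6021/3584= -1.68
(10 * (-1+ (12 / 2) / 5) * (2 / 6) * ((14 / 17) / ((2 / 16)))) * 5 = 1120 / 51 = 21.96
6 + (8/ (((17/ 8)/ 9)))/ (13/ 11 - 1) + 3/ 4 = 13131/ 68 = 193.10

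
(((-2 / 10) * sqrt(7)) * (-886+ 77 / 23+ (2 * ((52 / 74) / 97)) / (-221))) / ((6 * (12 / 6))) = 247725001 * sqrt(7) / 16839588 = 38.92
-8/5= -1.60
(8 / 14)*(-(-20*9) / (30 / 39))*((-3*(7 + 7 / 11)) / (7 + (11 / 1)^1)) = -1872 / 11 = -170.18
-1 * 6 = -6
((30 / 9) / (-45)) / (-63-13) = 1 / 1026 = 0.00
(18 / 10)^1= 9 / 5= 1.80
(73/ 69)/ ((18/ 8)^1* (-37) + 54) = -292/ 8073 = -0.04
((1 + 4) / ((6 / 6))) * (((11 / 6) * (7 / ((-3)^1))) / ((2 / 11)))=-4235 / 36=-117.64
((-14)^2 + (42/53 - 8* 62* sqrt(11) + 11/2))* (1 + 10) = 235873/106 - 5456* sqrt(11) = -15870.29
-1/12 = -0.08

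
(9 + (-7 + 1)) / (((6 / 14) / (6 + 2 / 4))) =91 / 2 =45.50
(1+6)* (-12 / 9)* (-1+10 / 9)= -28 / 27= -1.04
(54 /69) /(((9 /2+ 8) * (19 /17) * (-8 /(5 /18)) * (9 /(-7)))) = 119 /78660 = 0.00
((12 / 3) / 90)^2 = 0.00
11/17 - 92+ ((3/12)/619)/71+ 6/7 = -1893147005/20919724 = -90.50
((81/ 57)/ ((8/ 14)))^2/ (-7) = -5103/ 5776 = -0.88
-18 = -18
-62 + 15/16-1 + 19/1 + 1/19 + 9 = -10339/304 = -34.01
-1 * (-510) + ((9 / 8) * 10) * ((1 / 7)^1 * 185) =22605 / 28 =807.32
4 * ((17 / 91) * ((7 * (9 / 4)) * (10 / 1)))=1530 / 13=117.69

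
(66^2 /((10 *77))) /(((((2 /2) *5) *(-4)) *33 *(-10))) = 3 /3500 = 0.00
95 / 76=5 / 4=1.25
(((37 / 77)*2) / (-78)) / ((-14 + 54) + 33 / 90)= -370 / 1212211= -0.00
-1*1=-1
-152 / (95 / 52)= -416 / 5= -83.20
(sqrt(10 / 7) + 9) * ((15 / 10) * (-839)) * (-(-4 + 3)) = -22653 / 2 - 2517 * sqrt(70) / 14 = -12830.70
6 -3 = 3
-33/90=-11/30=-0.37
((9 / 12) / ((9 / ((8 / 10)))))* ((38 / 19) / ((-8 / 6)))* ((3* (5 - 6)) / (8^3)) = 3 / 5120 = 0.00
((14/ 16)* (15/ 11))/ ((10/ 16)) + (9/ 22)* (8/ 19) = 435/ 209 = 2.08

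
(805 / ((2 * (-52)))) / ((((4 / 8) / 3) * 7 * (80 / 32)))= -69 / 26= -2.65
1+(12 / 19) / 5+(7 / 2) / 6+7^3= 392969 / 1140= 344.71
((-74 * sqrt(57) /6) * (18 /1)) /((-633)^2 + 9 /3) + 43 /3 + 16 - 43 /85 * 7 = 6832 /255 - 37 * sqrt(57) /66782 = 26.79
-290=-290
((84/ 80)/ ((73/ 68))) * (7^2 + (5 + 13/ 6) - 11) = 32249/ 730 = 44.18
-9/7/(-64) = 9/448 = 0.02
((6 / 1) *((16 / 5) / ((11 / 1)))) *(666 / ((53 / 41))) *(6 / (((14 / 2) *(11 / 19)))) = 298836864 / 224455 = 1331.39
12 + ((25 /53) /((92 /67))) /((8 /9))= 483171 /39008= 12.39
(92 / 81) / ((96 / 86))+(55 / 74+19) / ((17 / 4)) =5.66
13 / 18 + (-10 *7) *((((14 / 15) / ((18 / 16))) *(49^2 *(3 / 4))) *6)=-11294291 / 18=-627460.61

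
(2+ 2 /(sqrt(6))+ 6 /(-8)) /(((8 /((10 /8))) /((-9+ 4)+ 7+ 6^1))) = 2.58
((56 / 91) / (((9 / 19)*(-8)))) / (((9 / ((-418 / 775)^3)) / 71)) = 98523718568 / 490155046875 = 0.20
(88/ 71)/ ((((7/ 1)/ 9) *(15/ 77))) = 8.18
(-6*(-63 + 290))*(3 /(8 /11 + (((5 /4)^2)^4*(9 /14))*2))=-20619067392 /42341891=-486.97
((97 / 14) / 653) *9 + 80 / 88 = 101023 / 100562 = 1.00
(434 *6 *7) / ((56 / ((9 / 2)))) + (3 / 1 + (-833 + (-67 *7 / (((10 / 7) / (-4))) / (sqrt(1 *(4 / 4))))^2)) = 1725128.99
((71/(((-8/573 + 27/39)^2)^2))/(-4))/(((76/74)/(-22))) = 88970218069253103297/49546249492716556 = 1795.70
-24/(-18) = 4/3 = 1.33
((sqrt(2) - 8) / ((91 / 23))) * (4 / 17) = -736 / 1547 + 92 * sqrt(2) / 1547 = -0.39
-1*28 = -28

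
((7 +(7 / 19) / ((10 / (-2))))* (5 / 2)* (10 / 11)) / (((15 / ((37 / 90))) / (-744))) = -3018904 / 9405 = -320.99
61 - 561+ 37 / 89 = -44463 / 89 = -499.58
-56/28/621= -2/621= -0.00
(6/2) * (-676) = -2028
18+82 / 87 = 1648 / 87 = 18.94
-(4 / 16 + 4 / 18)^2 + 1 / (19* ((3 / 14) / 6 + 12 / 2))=-891691 / 4161456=-0.21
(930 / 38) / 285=31 / 361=0.09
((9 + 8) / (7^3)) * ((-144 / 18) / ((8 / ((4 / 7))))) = -68 / 2401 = -0.03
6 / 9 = 2 / 3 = 0.67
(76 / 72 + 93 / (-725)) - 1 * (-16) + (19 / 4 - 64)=-1104623 / 26100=-42.32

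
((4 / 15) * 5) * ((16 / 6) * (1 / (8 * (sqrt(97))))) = 4 * sqrt(97) / 873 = 0.05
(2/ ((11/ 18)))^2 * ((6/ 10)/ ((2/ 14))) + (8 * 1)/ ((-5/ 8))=19472/ 605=32.19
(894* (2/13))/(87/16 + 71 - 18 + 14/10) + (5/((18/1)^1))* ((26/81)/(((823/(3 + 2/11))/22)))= 2.31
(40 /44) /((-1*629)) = -10 /6919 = -0.00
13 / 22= 0.59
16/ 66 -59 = -1939/ 33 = -58.76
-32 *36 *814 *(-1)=937728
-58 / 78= -0.74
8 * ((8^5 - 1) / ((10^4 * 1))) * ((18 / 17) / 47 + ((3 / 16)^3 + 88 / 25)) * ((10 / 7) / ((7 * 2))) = 1359271012837 / 143180800000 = 9.49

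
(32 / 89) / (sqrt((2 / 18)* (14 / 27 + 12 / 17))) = 0.97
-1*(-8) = 8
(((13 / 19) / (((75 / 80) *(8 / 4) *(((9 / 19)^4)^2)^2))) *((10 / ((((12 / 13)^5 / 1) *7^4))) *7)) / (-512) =-4.83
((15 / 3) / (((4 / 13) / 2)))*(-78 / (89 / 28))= -70980 / 89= -797.53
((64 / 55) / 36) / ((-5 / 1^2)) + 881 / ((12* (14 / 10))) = 3633677 / 69300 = 52.43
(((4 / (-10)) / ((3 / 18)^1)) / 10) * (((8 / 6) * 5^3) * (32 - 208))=7040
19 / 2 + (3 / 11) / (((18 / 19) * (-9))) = 9.47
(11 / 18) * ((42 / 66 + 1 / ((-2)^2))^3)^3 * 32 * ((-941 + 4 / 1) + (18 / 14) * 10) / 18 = -16669923065876691 / 49168782688256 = -339.03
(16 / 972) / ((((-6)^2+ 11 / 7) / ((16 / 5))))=448 / 319545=0.00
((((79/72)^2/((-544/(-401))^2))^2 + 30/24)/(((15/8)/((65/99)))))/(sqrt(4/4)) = 51338077045668691213/87375977396551286784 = 0.59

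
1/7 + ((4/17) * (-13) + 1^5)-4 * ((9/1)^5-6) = -28104696/119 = -236173.92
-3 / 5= -0.60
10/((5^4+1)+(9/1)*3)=10/653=0.02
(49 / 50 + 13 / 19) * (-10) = -1581 / 95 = -16.64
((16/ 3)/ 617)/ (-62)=-8/ 57381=-0.00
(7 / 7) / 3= 1 / 3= 0.33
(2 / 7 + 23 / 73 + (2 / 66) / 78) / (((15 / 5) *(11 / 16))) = 6325832 / 21702681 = 0.29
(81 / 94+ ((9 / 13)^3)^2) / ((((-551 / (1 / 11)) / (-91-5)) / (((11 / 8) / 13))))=0.00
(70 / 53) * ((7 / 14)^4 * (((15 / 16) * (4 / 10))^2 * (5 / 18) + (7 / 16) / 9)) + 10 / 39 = 1674115 / 6349824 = 0.26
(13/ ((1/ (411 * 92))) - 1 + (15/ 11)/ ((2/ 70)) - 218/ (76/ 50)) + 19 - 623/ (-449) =46120945941/ 93841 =491479.69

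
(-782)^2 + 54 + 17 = 611595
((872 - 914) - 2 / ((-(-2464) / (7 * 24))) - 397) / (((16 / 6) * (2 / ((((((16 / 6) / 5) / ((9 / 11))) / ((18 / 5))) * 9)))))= -9661 / 72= -134.18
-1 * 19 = -19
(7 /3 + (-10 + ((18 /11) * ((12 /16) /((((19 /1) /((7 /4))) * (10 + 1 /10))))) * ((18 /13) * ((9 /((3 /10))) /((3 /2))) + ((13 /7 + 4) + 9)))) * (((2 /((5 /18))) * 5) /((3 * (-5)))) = 2152564 /124735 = 17.26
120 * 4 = 480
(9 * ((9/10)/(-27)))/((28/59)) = -177/280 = -0.63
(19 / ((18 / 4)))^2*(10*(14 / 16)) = 12635 / 81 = 155.99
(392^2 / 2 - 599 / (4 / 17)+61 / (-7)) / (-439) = -2079771 / 12292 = -169.20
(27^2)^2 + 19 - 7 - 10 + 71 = 531514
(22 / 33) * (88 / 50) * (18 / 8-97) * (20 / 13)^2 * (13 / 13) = -133408 / 507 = -263.13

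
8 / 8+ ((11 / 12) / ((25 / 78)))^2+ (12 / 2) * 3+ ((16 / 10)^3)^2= 2747301 / 62500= 43.96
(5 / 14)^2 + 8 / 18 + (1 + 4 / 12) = 3361 / 1764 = 1.91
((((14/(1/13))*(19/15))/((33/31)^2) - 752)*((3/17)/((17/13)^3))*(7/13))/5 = -4.66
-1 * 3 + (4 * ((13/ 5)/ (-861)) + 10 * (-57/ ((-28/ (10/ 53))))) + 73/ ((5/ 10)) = 33501214/ 228165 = 146.83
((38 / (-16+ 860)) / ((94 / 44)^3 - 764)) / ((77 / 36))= -36784 / 1318017197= -0.00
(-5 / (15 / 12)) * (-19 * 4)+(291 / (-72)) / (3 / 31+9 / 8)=273329 / 909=300.69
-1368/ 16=-171/ 2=-85.50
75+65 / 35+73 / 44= 24183 / 308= 78.52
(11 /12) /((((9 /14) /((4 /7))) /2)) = 44 /27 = 1.63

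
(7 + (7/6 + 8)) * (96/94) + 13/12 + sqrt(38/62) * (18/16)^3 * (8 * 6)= 71.10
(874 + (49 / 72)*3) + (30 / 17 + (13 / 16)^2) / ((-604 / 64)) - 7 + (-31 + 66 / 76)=1963374241 / 2341104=838.65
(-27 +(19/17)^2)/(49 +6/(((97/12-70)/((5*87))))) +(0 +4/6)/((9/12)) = -38003510/13231287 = -2.87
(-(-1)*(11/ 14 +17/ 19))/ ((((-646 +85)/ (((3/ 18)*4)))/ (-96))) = 4768/ 24871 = 0.19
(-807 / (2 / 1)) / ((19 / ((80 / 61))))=-32280 / 1159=-27.85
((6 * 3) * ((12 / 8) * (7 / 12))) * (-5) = -315 / 4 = -78.75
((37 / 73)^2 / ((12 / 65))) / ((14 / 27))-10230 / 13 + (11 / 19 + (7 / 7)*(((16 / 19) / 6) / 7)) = -173288120051 / 221132184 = -783.64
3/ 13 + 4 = 4.23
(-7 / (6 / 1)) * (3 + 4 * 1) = -49 / 6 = -8.17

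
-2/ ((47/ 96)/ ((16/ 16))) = -192/ 47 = -4.09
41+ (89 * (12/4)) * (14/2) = 1910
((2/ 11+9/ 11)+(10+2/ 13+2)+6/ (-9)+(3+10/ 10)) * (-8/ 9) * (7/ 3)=-36008/ 1053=-34.20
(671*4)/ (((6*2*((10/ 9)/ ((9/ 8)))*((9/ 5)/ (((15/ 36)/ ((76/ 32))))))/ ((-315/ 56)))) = -124.16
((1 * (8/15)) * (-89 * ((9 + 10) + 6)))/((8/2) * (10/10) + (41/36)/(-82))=-85440/287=-297.70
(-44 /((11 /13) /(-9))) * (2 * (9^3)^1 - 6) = 679536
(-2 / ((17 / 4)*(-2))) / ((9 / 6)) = 8 / 51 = 0.16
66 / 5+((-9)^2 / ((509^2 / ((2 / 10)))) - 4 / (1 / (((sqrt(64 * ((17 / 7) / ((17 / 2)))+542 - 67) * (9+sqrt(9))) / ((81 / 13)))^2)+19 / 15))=769688328039057 / 76635241357855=10.04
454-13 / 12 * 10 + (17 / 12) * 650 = 1364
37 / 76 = 0.49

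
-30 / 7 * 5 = -150 / 7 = -21.43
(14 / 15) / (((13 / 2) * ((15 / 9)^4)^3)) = 4960116 / 15869140625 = 0.00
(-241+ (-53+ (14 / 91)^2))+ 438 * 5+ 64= 1960.02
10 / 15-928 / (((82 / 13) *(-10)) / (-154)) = -1392982 / 615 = -2265.01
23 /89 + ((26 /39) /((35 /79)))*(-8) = -110081 /9345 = -11.78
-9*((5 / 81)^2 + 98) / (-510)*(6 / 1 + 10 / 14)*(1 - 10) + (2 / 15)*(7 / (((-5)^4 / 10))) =-3777102841 / 36146250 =-104.50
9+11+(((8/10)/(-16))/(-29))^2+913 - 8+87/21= 2187945607/2354800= 929.14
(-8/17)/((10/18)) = -72/85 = -0.85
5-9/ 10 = 41/ 10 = 4.10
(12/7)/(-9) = -4/21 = -0.19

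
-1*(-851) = 851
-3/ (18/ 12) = -2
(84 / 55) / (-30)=-14 / 275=-0.05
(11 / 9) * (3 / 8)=11 / 24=0.46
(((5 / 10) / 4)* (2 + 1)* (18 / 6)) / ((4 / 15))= 135 / 32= 4.22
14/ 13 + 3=53/ 13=4.08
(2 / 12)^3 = 1 / 216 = 0.00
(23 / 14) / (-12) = -23 / 168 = -0.14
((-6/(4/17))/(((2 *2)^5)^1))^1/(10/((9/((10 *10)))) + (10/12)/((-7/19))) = -3213/14044160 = -0.00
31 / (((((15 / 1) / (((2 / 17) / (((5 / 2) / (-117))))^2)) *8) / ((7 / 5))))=10.96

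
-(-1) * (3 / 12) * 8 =2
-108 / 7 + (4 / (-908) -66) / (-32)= -679631 / 50848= -13.37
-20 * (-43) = 860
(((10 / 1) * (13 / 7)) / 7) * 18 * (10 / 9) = 2600 / 49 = 53.06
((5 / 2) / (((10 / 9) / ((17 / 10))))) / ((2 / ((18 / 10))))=1377 / 400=3.44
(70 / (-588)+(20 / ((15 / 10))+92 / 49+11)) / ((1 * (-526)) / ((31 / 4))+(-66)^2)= 79267 / 13027336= 0.01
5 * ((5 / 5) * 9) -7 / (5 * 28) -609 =-11281 / 20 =-564.05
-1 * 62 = -62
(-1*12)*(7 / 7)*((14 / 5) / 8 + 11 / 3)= -241 / 5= -48.20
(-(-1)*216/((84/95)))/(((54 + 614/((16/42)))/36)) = 82080/15547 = 5.28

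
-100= -100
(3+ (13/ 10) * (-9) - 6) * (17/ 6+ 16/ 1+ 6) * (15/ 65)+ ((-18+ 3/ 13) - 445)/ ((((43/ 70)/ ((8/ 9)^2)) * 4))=-211046549/ 905580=-233.05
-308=-308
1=1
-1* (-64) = 64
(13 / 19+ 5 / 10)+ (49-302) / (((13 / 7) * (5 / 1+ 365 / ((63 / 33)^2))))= -637992 / 5726695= -0.11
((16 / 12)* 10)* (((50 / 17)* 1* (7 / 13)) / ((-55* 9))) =-2800 / 65637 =-0.04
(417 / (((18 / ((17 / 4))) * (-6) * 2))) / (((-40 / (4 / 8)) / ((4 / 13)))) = 2363 / 74880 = 0.03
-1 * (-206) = 206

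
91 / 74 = 1.23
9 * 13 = 117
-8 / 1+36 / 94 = -358 / 47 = -7.62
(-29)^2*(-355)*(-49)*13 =190179535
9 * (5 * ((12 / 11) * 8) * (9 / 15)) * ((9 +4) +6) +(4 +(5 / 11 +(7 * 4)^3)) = 26433.55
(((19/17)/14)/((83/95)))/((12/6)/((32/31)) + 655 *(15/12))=14440/129694887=0.00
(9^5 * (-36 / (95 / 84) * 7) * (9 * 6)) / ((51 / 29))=-652473499104 / 1615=-404008358.58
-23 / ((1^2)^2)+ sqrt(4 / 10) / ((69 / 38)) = -23+ 38 * sqrt(10) / 345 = -22.65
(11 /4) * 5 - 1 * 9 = 19 /4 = 4.75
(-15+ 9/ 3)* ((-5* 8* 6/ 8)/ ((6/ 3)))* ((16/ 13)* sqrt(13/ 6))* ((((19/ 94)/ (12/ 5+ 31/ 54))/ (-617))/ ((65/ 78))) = -1477440* sqrt(78)/ 302720561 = -0.04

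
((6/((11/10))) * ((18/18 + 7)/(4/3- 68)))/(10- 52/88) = -0.07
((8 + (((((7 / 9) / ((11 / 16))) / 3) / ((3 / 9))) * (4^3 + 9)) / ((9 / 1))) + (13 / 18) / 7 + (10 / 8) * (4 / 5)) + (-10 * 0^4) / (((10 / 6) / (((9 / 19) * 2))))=228017 / 12474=18.28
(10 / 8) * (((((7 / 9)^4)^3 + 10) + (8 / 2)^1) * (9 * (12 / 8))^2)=19839273989675 / 6198727824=3200.54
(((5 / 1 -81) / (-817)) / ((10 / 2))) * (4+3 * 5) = 76 / 215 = 0.35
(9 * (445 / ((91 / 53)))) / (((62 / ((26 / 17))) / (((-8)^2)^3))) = 55643996160 / 3689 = 15083761.50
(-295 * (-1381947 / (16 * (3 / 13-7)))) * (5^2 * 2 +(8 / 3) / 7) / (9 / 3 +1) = -133503648005 / 2816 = -47408965.91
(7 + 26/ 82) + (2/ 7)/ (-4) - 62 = -31429/ 574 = -54.75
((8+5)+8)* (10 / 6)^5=21875 / 81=270.06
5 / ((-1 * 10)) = -1 / 2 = -0.50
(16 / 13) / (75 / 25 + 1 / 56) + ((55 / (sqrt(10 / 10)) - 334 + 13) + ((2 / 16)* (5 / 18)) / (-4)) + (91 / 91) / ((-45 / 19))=-1683223757 / 6327360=-266.02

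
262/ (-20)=-131/ 10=-13.10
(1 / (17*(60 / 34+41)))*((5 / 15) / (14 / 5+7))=5 / 106869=0.00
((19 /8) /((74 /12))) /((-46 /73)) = -4161 /6808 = -0.61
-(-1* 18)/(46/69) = 27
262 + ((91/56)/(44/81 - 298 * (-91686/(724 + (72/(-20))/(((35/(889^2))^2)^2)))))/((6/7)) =21025290469851317421945115/79194267091650145736032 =265.49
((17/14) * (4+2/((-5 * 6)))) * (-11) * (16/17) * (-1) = 5192/105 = 49.45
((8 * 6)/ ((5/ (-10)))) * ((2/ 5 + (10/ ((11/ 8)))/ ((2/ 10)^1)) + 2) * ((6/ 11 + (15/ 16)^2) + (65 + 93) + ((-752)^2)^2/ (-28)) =359991692905740909/ 8470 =42501970827124.07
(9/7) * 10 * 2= 180/7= 25.71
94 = 94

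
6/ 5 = 1.20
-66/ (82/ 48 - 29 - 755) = 0.08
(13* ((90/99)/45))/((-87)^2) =26/749331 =0.00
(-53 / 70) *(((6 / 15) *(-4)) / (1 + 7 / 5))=53 / 105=0.50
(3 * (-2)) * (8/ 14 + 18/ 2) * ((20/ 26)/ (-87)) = 1340/ 2639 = 0.51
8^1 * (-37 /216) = -37 /27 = -1.37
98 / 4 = 49 / 2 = 24.50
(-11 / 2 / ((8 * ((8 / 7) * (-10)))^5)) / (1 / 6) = 554631 / 107374182400000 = 0.00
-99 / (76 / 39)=-3861 / 76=-50.80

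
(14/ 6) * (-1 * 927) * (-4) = 8652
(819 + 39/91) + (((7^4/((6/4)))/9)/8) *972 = 156999/7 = 22428.43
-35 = -35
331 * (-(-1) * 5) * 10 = 16550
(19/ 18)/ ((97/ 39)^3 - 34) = -0.06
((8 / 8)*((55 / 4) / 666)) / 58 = 55 / 154512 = 0.00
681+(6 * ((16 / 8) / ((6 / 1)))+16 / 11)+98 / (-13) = 96799 / 143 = 676.92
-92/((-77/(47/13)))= 4324/1001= 4.32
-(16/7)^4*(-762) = 49938432/2401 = 20799.01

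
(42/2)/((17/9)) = 189/17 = 11.12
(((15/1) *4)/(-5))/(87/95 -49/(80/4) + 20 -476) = 4560/173863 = 0.03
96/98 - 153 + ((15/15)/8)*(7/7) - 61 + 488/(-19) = -1776941/7448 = -238.58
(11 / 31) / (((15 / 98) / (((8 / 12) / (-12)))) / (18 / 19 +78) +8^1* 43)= 53900 / 52248299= 0.00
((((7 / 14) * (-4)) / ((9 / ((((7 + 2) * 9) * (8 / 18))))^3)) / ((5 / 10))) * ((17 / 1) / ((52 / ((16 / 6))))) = -8704 / 39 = -223.18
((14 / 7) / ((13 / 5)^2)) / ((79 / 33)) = 0.12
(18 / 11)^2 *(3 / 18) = 54 / 121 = 0.45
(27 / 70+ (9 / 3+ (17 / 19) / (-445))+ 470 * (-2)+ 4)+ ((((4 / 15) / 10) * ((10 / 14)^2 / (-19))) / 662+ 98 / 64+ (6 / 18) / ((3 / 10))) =-36728310440443 / 39493913760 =-929.97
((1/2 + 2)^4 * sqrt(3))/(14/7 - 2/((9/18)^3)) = -625 * sqrt(3)/224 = -4.83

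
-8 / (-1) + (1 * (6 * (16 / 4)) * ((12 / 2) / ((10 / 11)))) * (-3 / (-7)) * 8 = 19288 / 35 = 551.09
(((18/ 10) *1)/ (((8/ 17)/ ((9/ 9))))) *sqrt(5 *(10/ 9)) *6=153 *sqrt(2)/ 4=54.09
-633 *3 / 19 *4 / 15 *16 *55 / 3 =-148544 / 19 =-7818.11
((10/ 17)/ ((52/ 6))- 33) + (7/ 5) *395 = 114935/ 221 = 520.07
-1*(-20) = 20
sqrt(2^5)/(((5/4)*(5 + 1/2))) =32*sqrt(2)/55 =0.82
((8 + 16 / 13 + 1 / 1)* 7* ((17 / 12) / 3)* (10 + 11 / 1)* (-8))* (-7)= 1551046 / 39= 39770.41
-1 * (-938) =938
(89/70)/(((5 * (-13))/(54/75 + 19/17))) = -69509/1933750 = -0.04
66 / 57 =22 / 19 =1.16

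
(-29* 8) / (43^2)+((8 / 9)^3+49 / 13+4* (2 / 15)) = 427509973 / 87614865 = 4.88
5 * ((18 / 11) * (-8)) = -720 / 11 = -65.45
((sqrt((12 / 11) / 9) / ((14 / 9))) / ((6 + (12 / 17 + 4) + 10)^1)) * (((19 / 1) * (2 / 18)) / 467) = 323 * sqrt(33) / 37972704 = 0.00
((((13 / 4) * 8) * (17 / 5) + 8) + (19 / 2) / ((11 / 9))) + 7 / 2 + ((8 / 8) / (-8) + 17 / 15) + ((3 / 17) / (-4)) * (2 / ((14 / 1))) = 17070631 / 157080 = 108.67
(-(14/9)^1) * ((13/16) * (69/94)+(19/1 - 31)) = 40019/2256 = 17.74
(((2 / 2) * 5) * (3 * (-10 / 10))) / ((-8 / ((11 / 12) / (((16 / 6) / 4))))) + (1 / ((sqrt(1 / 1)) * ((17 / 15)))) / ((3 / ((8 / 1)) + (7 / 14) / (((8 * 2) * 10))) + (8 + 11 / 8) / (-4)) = 2.13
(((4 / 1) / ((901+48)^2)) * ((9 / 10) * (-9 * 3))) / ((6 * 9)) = -9 / 4503005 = -0.00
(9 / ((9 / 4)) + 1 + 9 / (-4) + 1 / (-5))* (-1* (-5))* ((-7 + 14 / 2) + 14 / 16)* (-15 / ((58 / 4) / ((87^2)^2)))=-661178168.44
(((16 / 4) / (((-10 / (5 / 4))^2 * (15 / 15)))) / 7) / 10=1 / 1120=0.00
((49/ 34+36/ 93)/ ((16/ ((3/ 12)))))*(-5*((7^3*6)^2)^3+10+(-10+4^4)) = -11437838696567171380127/ 1054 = -10851839370557088595.95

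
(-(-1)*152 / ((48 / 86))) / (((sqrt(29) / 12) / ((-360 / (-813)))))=392160*sqrt(29) / 7859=268.72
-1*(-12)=12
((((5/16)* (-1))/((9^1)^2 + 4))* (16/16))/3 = -1/816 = -0.00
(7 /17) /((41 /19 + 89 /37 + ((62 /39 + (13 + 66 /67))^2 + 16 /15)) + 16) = 167997256245 /107793850645603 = 0.00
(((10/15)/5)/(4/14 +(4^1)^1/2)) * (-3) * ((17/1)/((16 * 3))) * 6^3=-1071/80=-13.39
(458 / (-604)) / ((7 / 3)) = -687 / 2114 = -0.32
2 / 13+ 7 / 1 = 7.15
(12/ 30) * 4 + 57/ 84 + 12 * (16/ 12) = 2559/ 140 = 18.28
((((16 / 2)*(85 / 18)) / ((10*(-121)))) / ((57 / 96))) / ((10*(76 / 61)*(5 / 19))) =-8296 / 517275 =-0.02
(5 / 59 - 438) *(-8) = 206696 / 59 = 3503.32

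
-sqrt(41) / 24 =-0.27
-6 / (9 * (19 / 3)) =-2 / 19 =-0.11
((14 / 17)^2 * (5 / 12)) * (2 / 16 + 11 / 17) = 0.22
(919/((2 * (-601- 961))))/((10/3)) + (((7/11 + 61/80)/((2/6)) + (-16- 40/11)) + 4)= -720271/62480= -11.53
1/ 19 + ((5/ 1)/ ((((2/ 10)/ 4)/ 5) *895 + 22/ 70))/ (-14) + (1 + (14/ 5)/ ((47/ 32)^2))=629296598/ 272181935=2.31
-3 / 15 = -1 / 5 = -0.20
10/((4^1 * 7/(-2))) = -5/7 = -0.71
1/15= 0.07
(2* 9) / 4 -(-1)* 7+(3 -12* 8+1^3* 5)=-153 / 2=-76.50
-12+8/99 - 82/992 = -589339/49104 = -12.00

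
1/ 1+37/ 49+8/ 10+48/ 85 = 12994/ 4165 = 3.12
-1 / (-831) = 1 / 831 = 0.00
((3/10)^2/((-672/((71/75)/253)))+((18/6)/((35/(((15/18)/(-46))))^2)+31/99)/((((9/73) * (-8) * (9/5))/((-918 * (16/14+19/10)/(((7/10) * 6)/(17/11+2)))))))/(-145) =-23010605736503797/8022388789800000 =-2.87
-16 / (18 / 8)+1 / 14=-887 / 126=-7.04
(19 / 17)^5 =2476099 / 1419857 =1.74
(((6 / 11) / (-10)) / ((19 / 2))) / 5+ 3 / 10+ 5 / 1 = 55373 / 10450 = 5.30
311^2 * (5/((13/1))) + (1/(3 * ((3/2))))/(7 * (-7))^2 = 10450220471/280917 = 37200.38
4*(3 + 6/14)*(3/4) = 72/7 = 10.29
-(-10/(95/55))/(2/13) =715/19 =37.63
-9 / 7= -1.29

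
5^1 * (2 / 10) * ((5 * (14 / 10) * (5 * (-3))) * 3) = -315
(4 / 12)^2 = 1 / 9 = 0.11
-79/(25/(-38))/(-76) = -79/50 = -1.58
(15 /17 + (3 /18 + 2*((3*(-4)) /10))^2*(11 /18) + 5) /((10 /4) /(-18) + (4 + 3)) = 2459443 /1889550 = 1.30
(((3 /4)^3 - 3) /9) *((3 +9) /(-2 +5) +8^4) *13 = -732875 /48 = -15268.23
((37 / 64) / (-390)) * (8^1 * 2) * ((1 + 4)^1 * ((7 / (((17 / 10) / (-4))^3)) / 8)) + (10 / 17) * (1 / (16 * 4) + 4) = 22771235 / 6131424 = 3.71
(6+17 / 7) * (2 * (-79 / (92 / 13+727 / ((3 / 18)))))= -60593 / 198793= -0.30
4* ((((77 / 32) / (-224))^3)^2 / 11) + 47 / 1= 13546827679130613019 / 288230376151711744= 47.00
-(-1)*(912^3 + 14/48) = 18205212679/24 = 758550528.29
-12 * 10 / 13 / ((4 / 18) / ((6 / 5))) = -648 / 13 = -49.85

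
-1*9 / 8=-9 / 8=-1.12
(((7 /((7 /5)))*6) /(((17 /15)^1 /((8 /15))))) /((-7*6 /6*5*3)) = -16 /119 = -0.13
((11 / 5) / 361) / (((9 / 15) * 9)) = 11 / 9747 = 0.00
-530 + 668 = 138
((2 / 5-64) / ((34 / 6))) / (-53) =18 / 85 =0.21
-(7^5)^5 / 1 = -1341068619663964900807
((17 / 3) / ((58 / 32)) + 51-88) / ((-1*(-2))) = -2947 / 174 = -16.94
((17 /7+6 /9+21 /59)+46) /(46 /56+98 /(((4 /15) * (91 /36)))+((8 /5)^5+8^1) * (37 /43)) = 428124125000 /1403490091173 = 0.31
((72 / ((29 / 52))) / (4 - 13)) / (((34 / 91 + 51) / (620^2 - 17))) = -14551202848 / 135575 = -107329.54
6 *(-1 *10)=-60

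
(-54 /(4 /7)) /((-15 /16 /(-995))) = -100296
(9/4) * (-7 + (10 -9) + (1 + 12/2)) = 9/4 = 2.25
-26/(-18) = 1.44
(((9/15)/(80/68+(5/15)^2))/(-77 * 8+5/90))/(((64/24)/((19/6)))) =-78489/87365560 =-0.00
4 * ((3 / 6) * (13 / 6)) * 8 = 104 / 3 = 34.67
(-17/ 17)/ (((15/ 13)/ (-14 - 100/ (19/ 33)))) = 46358/ 285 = 162.66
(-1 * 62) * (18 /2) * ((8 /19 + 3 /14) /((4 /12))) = -141453 /133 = -1063.56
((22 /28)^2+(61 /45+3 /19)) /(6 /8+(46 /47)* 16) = 16782713 /129246075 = 0.13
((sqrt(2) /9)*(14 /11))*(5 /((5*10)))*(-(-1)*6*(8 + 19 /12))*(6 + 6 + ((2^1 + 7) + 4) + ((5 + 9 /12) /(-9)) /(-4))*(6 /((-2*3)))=-583303*sqrt(2) /28512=-28.93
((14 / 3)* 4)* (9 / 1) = 168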